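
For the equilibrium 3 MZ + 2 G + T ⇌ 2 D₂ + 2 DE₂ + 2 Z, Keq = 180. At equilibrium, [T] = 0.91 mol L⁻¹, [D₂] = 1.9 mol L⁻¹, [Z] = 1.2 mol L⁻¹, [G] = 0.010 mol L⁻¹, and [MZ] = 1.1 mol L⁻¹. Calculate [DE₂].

At equilibrium, Keq = [D₂]²·[DE₂]²·[Z]² / ([MZ]³·[G]²·[T]) = 180.
(1.9)²·([DE₂])²·(1.2)² / ((1.1)³·(0.010)²·(0.91)) = 180
[DE₂]² = 0.00419 ⇒ [DE₂] = 0.065 mol L⁻¹

[DE₂] = 0.065 mol L⁻¹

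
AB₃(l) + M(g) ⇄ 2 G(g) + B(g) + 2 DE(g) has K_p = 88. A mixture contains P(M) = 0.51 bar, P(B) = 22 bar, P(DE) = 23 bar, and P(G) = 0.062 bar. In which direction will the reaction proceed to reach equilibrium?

neither direction; the system is at equilibrium

(AB₃ is a pure liquid — omitted from Q_p.)
Q_p = P(G)²·P(B)·P(DE)² / P(M) = (0.062)²·(22)·(23)² / (0.51) = 88
Q_p = 88 = K_p, so the system is already at equilibrium.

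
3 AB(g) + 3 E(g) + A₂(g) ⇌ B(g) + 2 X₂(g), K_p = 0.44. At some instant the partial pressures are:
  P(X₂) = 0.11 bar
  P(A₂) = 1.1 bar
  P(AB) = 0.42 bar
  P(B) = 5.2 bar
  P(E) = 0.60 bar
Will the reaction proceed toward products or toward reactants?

to the left

Q_p = P(B)·P(X₂)² / (P(AB)³·P(E)³·P(A₂)) = (5.2)·(0.11)² / ((0.42)³·(0.60)³·(1.1)) = 3.6
Q_p = 3.6 > K_p = 0.44, so the reverse reaction proceeds.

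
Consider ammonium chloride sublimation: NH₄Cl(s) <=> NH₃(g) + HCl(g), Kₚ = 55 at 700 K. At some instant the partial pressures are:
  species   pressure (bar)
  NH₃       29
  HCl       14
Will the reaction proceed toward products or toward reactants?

(NH₄Cl is a pure solid — omitted from Qₚ.)
Qₚ = P(NH₃)·P(HCl) = (29)·(14) = 410
Qₚ = 410 > Kₚ = 55, so the reverse reaction proceeds.

toward reactants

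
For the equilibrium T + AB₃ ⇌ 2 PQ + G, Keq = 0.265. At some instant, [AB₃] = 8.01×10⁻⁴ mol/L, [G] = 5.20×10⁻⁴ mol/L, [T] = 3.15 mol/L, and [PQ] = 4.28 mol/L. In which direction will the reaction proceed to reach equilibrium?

Q = [PQ]²·[G] / ([T]·[AB₃]) = (4.28)²·(5.20×10⁻⁴) / ((3.15)·(8.01×10⁻⁴)) = 3.78
Q = 3.78 > Keq = 0.265, so the reverse reaction proceeds.

reverse (toward reactants)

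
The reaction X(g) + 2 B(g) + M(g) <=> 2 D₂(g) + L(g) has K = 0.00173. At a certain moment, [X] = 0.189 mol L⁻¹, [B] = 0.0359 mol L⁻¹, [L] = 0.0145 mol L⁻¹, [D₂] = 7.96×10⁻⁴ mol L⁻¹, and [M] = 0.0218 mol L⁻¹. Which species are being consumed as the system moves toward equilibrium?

Q = [D₂]²·[L] / ([X]·[B]²·[M]) = (7.96×10⁻⁴)²·(0.0145) / ((0.189)·(0.0359)²·(0.0218)) = 0.00173
Q = 0.00173 = K; the system is at equilibrium.

none (at equilibrium)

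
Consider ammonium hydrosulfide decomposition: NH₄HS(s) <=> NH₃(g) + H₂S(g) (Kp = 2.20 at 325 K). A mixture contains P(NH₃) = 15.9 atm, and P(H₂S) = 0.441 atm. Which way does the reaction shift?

toward reactants

(NH₄HS is a pure solid — omitted from Qp.)
Qp = P(NH₃)·P(H₂S) = (15.9)·(0.441) = 7.01
Qp = 7.01 > Kp = 2.20, so the reverse reaction proceeds.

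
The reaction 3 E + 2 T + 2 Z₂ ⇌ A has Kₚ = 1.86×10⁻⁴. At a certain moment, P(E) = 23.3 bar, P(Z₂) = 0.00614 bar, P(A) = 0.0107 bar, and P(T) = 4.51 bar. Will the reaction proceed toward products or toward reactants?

Qₚ = P(A) / (P(E)³·P(T)²·P(Z₂)²) = (0.0107) / ((23.3)³·(4.51)²·(0.00614)²) = 0.00110
Qₚ = 0.00110 > Kₚ = 1.86×10⁻⁴, so the reverse reaction proceeds.

toward reactants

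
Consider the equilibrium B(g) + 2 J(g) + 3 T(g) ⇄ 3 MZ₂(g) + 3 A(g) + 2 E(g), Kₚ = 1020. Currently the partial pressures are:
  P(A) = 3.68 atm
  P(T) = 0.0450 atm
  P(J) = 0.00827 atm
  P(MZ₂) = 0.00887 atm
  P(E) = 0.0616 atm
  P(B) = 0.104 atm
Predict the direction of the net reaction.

in the forward direction

Qₚ = P(MZ₂)³·P(A)³·P(E)² / (P(B)·P(J)²·P(T)³) = (0.00887)³·(3.68)³·(0.0616)² / ((0.104)·(0.00827)²·(0.0450)³) = 204
Qₚ = 204 < Kₚ = 1020, so the forward reaction proceeds.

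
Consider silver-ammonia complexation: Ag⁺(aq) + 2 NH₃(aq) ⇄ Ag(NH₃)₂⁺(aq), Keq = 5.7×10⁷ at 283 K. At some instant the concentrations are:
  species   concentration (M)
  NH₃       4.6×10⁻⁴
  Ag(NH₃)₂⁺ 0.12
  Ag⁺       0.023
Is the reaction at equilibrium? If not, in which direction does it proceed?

Q = [Ag(NH₃)₂⁺] / ([Ag⁺]·[NH₃]²) = (0.12) / ((0.023)·(4.6×10⁻⁴)²) = 2.5×10⁷
Q = 2.5×10⁷ < Keq = 5.7×10⁷, so the forward reaction proceeds.

in the forward direction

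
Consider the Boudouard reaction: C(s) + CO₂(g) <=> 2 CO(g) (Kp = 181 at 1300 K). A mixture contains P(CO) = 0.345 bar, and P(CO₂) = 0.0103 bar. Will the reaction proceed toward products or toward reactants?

forward (toward products)

(C is a pure solid — omitted from Qp.)
Qp = P(CO)² / P(CO₂) = (0.345)² / (0.0103) = 11.6
Qp = 11.6 < Kp = 181, so the forward reaction proceeds.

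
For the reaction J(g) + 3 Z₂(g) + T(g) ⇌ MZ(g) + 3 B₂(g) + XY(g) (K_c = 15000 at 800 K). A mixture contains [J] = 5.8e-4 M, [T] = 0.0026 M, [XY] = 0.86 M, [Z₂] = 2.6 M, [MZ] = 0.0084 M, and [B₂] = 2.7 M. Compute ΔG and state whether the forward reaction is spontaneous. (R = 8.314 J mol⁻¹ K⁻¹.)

Q_c = [MZ]·[B₂]³·[XY] / ([J]·[Z₂]³·[T]) = (0.0084)·(2.7)³·(0.86) / ((5.8e-4)·(2.6)³·(0.0026)) = 5360
ΔG = RT ln(Q_c/K_c) = (8.314 J mol⁻¹ K⁻¹)(800 K) × ln(5360/15000)
   = (6.651 kJ/mol)(-1.029) = -6.84 kJ/mol
ΔG < 0, so the forward reaction is spontaneous (proceeds forward).

ΔG = -6.84 kJ/mol; the forward reaction is spontaneous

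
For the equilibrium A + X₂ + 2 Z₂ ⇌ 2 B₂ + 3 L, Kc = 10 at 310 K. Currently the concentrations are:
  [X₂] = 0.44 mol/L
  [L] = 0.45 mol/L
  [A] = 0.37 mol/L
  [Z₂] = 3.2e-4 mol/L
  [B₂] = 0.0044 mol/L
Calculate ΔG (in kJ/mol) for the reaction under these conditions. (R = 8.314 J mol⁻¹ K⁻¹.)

Qc = [B₂]²·[L]³ / ([A]·[X₂]·[Z₂]²) = (0.0044)²·(0.45)³ / ((0.37)·(0.44)·(3.2e-4)²) = 106
ΔG = RT ln(Qc/Kc) = (8.314 J mol⁻¹ K⁻¹)(310 K) × ln(106/10)
   = (2.577 kJ/mol)(2.361) = 6.08 kJ/mol
ΔG > 0, so the forward reaction is non-spontaneous (proceeds in reverse).

ΔG = 6.08 kJ/mol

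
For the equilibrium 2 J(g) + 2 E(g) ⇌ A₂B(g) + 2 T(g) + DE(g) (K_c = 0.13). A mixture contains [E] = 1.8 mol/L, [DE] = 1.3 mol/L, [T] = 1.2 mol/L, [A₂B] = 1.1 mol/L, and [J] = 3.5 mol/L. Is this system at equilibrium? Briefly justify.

no; Q < K, reaction proceeds forward

Q_c = [A₂B]·[T]²·[DE] / ([J]²·[E]²) = (1.1)·(1.2)²·(1.3) / ((3.5)²·(1.8)²) = 0.052
Q_c = 0.052 < K_c = 0.13: net forward reaction.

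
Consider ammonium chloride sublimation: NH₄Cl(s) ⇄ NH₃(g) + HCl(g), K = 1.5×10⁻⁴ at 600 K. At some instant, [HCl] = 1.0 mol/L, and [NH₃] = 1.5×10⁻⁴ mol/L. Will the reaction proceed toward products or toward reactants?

neither direction; the system is at equilibrium

(NH₄Cl is a pure solid — omitted from Q.)
Q = [NH₃]·[HCl] = (1.5×10⁻⁴)·(1.0) = 1.5×10⁻⁴
Q = 1.5×10⁻⁴ = K, so the system is already at equilibrium.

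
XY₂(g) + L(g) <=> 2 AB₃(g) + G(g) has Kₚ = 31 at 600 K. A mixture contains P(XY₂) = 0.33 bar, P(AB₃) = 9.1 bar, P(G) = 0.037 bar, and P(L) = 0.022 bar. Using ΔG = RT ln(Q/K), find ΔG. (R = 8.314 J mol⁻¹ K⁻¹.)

Qₚ = P(AB₃)²·P(G) / (P(XY₂)·P(L)) = (9.1)²·(0.037) / ((0.33)·(0.022)) = 422
ΔG = RT ln(Qₚ/Kₚ) = (8.314 J mol⁻¹ K⁻¹)(600 K) × ln(422/31)
   = (4.988 kJ/mol)(2.611) = 13.0 kJ/mol
ΔG > 0, so the forward reaction is non-spontaneous (proceeds in reverse).

ΔG = 13.0 kJ/mol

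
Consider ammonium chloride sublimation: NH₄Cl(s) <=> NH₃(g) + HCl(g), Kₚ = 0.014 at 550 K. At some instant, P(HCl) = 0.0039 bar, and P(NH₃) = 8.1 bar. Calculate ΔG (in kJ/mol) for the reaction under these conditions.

ΔG = 3.72 kJ/mol

(NH₄Cl is a pure solid — omitted from Qₚ.)
Qₚ = P(NH₃)·P(HCl) = (8.1)·(0.0039) = 0.0316
ΔG = RT ln(Qₚ/Kₚ) = (8.314 J mol⁻¹ K⁻¹)(550 K) × ln(0.0316/0.014)
   = (4.573 kJ/mol)(0.8141) = 3.72 kJ/mol
ΔG > 0, so the forward reaction is non-spontaneous (proceeds in reverse).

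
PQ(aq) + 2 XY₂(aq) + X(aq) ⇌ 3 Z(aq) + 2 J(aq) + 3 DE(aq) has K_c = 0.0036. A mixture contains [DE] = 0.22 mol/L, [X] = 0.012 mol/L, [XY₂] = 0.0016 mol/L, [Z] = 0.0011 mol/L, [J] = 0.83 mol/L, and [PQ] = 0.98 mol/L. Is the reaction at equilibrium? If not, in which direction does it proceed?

forward (toward products)

Q_c = [Z]³·[J]²·[DE]³ / ([PQ]·[XY₂]²·[X]) = (0.0011)³·(0.83)²·(0.22)³ / ((0.98)·(0.0016)²·(0.012)) = 3.2e-4
Q_c = 3.2e-4 < K_c = 0.0036, so the forward reaction proceeds.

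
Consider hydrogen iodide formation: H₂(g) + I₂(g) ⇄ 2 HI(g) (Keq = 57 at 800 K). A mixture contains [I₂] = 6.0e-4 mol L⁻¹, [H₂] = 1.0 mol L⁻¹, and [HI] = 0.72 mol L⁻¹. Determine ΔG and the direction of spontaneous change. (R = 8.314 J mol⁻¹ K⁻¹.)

ΔG = 18.1 kJ/mol; the forward reaction is non-spontaneous

Q = [HI]² / ([H₂]·[I₂]) = (0.72)² / ((1.0)·(6.0e-4)) = 864
ΔG = RT ln(Q/Keq) = (8.314 J mol⁻¹ K⁻¹)(800 K) × ln(864/57)
   = (6.651 kJ/mol)(2.719) = 18.1 kJ/mol
ΔG > 0, so the forward reaction is non-spontaneous (proceeds in reverse).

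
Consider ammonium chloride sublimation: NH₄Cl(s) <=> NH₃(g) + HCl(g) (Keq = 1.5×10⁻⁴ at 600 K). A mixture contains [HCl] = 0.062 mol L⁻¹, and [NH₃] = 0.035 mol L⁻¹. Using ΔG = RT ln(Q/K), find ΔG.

ΔG = 13.3 kJ/mol

(NH₄Cl is a pure solid — omitted from Q.)
Q = [NH₃]·[HCl] = (0.035)·(0.062) = 0.00217
ΔG = RT ln(Q/Keq) = (8.314 J mol⁻¹ K⁻¹)(600 K) × ln(0.00217/1.5×10⁻⁴)
   = (4.988 kJ/mol)(2.672) = 13.3 kJ/mol
ΔG > 0, so the forward reaction is non-spontaneous (proceeds in reverse).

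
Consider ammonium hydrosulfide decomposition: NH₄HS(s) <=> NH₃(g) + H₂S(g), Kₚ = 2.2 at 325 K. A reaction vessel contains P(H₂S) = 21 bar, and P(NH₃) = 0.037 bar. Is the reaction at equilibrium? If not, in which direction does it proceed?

(NH₄HS is a pure solid — omitted from Qₚ.)
Qₚ = P(NH₃)·P(H₂S) = (0.037)·(21) = 0.78
Qₚ = 0.78 < Kₚ = 2.2, so the forward reaction proceeds.

forward (toward products)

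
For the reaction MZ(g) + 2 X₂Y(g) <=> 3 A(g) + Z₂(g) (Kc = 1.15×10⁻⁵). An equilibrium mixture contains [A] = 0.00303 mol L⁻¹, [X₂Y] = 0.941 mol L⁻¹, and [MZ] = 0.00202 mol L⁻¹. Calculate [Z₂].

[Z₂] = 0.739 mol L⁻¹

At equilibrium, Kc = [A]³·[Z₂] / ([MZ]·[X₂Y]²) = 1.15×10⁻⁵.
(0.00303)³·([Z₂]) / ((0.00202)·(0.941)²) = 1.15×10⁻⁵
[Z₂] = 0.739 mol L⁻¹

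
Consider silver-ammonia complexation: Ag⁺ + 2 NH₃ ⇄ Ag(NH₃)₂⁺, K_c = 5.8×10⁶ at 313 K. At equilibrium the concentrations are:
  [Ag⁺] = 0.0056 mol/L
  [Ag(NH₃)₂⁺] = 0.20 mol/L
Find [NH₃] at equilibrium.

[NH₃] = 0.0025 mol/L

At equilibrium, K_c = [Ag(NH₃)₂⁺] / ([Ag⁺]·[NH₃]²) = 5.8×10⁶.
(0.20) / ((0.0056)·([NH₃])²) = 5.8×10⁶
[NH₃]² = 6.16×10⁻⁶ ⇒ [NH₃] = 0.0025 mol/L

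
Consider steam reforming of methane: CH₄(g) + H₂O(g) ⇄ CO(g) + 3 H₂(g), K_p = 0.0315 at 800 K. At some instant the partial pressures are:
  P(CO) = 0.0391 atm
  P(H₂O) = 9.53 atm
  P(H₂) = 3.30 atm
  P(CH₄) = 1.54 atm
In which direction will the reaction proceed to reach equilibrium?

in the reverse direction

Q_p = P(CO)·P(H₂)³ / (P(CH₄)·P(H₂O)) = (0.0391)·(3.30)³ / ((1.54)·(9.53)) = 0.0957
Q_p = 0.0957 > K_p = 0.0315, so the reverse reaction proceeds.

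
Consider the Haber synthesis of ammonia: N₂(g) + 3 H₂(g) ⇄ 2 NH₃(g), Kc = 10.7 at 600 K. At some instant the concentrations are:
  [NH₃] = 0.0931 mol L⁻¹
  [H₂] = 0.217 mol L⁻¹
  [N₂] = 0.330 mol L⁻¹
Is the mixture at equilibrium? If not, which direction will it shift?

no; Q < K, reaction proceeds forward

Qc = [NH₃]² / ([N₂]·[H₂]³) = (0.0931)² / ((0.330)·(0.217)³) = 2.57
Qc = 2.57 < Kc = 10.7: net forward reaction.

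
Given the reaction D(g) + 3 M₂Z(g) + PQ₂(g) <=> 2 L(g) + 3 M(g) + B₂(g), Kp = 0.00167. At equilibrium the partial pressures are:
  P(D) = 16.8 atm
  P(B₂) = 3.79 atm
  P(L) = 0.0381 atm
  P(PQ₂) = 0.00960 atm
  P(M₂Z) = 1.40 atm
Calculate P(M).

At equilibrium, Kp = P(L)²·P(M)³·P(B₂) / (P(D)·P(M₂Z)³·P(PQ₂)) = 0.00167.
(0.0381)²·(P(M))³·(3.79) / ((16.8)·(1.40)³·(0.00960)) = 0.00167
P(M)³ = 0.134 ⇒ P(M) = 0.512 atm

P(M) = 0.512 atm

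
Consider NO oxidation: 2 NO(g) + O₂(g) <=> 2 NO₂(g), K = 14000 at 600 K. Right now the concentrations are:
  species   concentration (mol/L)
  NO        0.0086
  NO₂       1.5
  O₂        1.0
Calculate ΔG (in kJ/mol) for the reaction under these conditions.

Q = [NO₂]² / ([NO]²·[O₂]) = (1.5)² / ((0.0086)²·(1.0)) = 30400
ΔG = RT ln(Q/K) = (8.314 J mol⁻¹ K⁻¹)(600 K) × ln(30400/14000)
   = (4.988 kJ/mol)(0.7754) = 3.87 kJ/mol
ΔG > 0, so the forward reaction is non-spontaneous (proceeds in reverse).

ΔG = 3.87 kJ/mol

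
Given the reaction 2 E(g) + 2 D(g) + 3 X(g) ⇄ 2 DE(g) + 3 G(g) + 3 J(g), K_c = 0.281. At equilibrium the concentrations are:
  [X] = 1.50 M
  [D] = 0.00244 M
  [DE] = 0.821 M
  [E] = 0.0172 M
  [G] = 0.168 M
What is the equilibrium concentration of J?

At equilibrium, K_c = [DE]²·[G]³·[J]³ / ([E]²·[D]²·[X]³) = 0.281.
(0.821)²·(0.168)³·([J])³ / ((0.0172)²·(0.00244)²·(1.50)³) = 0.281
[J]³ = 5.23×10⁻⁷ ⇒ [J] = 0.00806 M

[J] = 0.00806 M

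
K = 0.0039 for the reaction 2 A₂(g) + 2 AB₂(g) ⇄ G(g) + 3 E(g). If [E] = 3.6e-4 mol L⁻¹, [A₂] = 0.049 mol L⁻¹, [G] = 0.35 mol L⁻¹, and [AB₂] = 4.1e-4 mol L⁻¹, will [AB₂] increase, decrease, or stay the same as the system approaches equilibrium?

Q = [G]·[E]³ / ([A₂]²·[AB₂]²) = (0.35)·(3.6e-4)³ / ((0.049)²·(4.1e-4)²) = 0.040
Q = 0.040 > K = 0.0039: net reverse reaction.
AB₂ is a reactant, so it increases.

increase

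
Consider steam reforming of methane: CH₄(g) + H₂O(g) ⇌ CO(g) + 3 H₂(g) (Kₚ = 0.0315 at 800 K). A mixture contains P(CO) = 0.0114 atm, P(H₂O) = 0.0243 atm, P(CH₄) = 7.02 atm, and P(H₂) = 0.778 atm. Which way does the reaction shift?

Qₚ = P(CO)·P(H₂)³ / (P(CH₄)·P(H₂O)) = (0.0114)·(0.778)³ / ((7.02)·(0.0243)) = 0.0315
Qₚ = 0.0315 = Kₚ, so the system is already at equilibrium.

at equilibrium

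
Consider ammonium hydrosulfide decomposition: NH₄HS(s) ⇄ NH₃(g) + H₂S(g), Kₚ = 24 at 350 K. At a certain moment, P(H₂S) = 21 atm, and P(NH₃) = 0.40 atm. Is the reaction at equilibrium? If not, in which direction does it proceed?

(NH₄HS is a pure solid — omitted from Qₚ.)
Qₚ = P(NH₃)·P(H₂S) = (0.40)·(21) = 8.4
Qₚ = 8.4 < Kₚ = 24, so the forward reaction proceeds.

forward (toward products)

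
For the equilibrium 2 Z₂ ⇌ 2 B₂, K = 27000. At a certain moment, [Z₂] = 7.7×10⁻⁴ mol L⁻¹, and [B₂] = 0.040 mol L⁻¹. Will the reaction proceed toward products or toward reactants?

Q = [B₂]² / [Z₂]² = (0.040)² / (7.7×10⁻⁴)² = 2700
Q = 2700 < K = 27000, so the forward reaction proceeds.

forward (toward products)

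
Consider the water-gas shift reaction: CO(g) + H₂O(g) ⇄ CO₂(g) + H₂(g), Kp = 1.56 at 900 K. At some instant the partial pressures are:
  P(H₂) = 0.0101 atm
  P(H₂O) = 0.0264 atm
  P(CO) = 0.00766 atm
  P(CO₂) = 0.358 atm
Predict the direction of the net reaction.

Qp = P(CO₂)·P(H₂) / (P(CO)·P(H₂O)) = (0.358)·(0.0101) / ((0.00766)·(0.0264)) = 17.9
Qp = 17.9 > Kp = 1.56, so the reverse reaction proceeds.

reverse (toward reactants)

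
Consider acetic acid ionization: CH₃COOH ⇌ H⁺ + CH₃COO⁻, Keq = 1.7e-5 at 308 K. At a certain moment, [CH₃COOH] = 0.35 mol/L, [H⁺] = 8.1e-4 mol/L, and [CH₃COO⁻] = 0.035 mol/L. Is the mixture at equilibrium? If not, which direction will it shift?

Q = [H⁺]·[CH₃COO⁻] / [CH₃COOH] = (8.1e-4)·(0.035) / (0.35) = 8.1e-5
Q = 8.1e-5 > Keq = 1.7e-5: net reverse reaction.

no; Q > K, reaction proceeds in reverse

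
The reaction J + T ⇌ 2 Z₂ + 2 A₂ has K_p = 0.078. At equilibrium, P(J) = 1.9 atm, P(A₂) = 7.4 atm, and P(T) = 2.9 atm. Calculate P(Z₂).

P(Z₂) = 0.089 atm

At equilibrium, K_p = P(Z₂)²·P(A₂)² / (P(J)·P(T)) = 0.078.
(P(Z₂))²·(7.4)² / ((1.9)·(2.9)) = 0.078
P(Z₂)² = 0.00785 ⇒ P(Z₂) = 0.089 atm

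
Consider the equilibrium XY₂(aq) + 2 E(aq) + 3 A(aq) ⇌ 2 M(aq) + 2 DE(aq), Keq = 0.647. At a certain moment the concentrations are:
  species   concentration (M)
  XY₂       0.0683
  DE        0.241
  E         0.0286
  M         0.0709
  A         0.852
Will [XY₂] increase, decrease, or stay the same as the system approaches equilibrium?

Q = [M]²·[DE]² / ([XY₂]·[E]²·[A]³) = (0.0709)²·(0.241)² / ((0.0683)·(0.0286)²·(0.852)³) = 8.45
Q = 8.45 > Keq = 0.647: net reverse reaction.
XY₂ is a reactant, so it increases.

increase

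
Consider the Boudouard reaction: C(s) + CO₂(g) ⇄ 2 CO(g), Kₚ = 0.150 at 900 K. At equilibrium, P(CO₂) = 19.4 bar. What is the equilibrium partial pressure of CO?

(C is a pure solid — omitted from Kₚ.)
At equilibrium, Kₚ = P(CO)² / P(CO₂) = 0.150.
(P(CO))² / (19.4) = 0.150
P(CO)² = 2.91 ⇒ P(CO) = 1.71 bar

P(CO) = 1.71 bar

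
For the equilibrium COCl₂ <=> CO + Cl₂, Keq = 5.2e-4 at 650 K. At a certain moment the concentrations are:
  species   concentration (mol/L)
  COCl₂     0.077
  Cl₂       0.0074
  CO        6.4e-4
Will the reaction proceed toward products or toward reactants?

toward products

Q = [CO]·[Cl₂] / [COCl₂] = (6.4e-4)·(0.0074) / (0.077) = 6.2e-5
Q = 6.2e-5 < Keq = 5.2e-4, so the forward reaction proceeds.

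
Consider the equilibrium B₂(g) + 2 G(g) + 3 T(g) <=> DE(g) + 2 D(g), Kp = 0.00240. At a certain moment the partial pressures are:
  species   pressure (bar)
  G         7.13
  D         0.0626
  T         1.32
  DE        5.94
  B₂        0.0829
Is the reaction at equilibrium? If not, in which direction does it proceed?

Qp = P(DE)·P(D)² / (P(B₂)·P(G)²·P(T)³) = (5.94)·(0.0626)² / ((0.0829)·(7.13)²·(1.32)³) = 0.00240
Qp = 0.00240 = Kp, so the system is already at equilibrium.

neither direction; the system is at equilibrium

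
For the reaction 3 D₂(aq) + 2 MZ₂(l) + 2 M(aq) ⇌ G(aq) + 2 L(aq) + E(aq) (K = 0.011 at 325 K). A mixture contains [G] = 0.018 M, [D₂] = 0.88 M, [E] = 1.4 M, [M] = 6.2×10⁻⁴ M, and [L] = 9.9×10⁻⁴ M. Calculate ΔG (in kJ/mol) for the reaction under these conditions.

(MZ₂ is a pure liquid — omitted from Q.)
Q = [G]·[L]²·[E] / ([D₂]³·[M]²) = (0.018)·(9.9×10⁻⁴)²·(1.4) / ((0.88)³·(6.2×10⁻⁴)²) = 0.0943
ΔG = RT ln(Q/K) = (8.314 J mol⁻¹ K⁻¹)(325 K) × ln(0.0943/0.011)
   = (2.702 kJ/mol)(2.149) = 5.81 kJ/mol
ΔG > 0, so the forward reaction is non-spontaneous (proceeds in reverse).

ΔG = 5.81 kJ/mol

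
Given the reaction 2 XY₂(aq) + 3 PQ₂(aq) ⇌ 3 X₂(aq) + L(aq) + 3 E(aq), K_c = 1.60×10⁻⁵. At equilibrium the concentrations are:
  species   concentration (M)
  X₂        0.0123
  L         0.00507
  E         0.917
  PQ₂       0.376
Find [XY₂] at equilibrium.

[XY₂] = 0.0925 M

At equilibrium, K_c = [X₂]³·[L]·[E]³ / ([XY₂]²·[PQ₂]³) = 1.60×10⁻⁵.
(0.0123)³·(0.00507)·(0.917)³ / (([XY₂])²·(0.376)³) = 1.60×10⁻⁵
[XY₂]² = 0.00855 ⇒ [XY₂] = 0.0925 M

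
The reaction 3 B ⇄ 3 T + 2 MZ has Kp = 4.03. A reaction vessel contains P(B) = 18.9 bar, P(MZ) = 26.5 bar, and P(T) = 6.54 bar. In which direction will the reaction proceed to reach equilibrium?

Qp = P(T)³·P(MZ)² / P(B)³ = (6.54)³·(26.5)² / (18.9)³ = 29.1
Qp = 29.1 > Kp = 4.03, so the reverse reaction proceeds.

reverse (toward reactants)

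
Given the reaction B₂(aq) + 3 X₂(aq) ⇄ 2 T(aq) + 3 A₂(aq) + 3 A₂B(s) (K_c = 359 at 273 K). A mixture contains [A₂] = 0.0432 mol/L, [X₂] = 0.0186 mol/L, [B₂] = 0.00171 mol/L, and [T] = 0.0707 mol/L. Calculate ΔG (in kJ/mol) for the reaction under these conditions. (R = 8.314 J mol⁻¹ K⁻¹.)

ΔG = -5.18 kJ/mol

(A₂B is a pure solid — omitted from Q_c.)
Q_c = [T]²·[A₂]³ / ([B₂]·[X₂]³) = (0.0707)²·(0.0432)³ / ((0.00171)·(0.0186)³) = 36.6
ΔG = RT ln(Q_c/K_c) = (8.314 J mol⁻¹ K⁻¹)(273 K) × ln(36.6/359)
   = (2.270 kJ/mol)(-2.283) = -5.18 kJ/mol
ΔG < 0, so the forward reaction is spontaneous (proceeds forward).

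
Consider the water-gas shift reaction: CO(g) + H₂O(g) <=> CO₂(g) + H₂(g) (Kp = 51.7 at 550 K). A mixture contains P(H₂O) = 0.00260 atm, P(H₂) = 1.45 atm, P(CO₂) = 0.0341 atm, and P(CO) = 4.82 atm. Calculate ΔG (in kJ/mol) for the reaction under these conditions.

Qp = P(CO₂)·P(H₂) / (P(CO)·P(H₂O)) = (0.0341)·(1.45) / ((4.82)·(0.00260)) = 3.95
ΔG = RT ln(Qp/Kp) = (8.314 J mol⁻¹ K⁻¹)(550 K) × ln(3.95/51.7)
   = (4.573 kJ/mol)(-2.572) = -11.8 kJ/mol
ΔG < 0, so the forward reaction is spontaneous (proceeds forward).

ΔG = -11.8 kJ/mol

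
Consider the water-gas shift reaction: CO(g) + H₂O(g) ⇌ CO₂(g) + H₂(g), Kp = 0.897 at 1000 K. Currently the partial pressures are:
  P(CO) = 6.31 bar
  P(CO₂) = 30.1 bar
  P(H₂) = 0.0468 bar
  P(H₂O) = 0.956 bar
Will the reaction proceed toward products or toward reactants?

toward products

Qp = P(CO₂)·P(H₂) / (P(CO)·P(H₂O)) = (30.1)·(0.0468) / ((6.31)·(0.956)) = 0.234
Qp = 0.234 < Kp = 0.897, so the forward reaction proceeds.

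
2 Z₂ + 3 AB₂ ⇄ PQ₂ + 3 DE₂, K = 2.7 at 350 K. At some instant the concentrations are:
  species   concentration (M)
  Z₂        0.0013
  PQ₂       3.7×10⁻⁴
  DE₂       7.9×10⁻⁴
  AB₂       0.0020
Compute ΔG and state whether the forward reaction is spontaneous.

ΔG = 4.68 kJ/mol; the forward reaction is non-spontaneous

Q = [PQ₂]·[DE₂]³ / ([Z₂]²·[AB₂]³) = (3.7×10⁻⁴)·(7.9×10⁻⁴)³ / ((0.0013)²·(0.0020)³) = 13.5
ΔG = RT ln(Q/K) = (8.314 J mol⁻¹ K⁻¹)(350 K) × ln(13.5/2.7)
   = (2.910 kJ/mol)(1.609) = 4.68 kJ/mol
ΔG > 0, so the forward reaction is non-spontaneous (proceeds in reverse).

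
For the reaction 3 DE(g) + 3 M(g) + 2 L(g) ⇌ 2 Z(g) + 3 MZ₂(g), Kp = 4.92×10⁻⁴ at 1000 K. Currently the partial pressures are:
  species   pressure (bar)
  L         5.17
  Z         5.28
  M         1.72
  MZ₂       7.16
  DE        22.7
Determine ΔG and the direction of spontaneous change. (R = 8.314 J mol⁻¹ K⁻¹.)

Qp = P(Z)²·P(MZ₂)³ / (P(DE)³·P(M)³·P(L)²) = (5.28)²·(7.16)³ / ((22.7)³·(1.72)³·(5.17)²) = 0.00643
ΔG = RT ln(Qp/Kp) = (8.314 J mol⁻¹ K⁻¹)(1000 K) × ln(0.00643/4.92×10⁻⁴)
   = (8.314 kJ/mol)(2.570) = 21.4 kJ/mol
ΔG > 0, so the forward reaction is non-spontaneous (proceeds in reverse).

ΔG = 21.4 kJ/mol; the forward reaction is non-spontaneous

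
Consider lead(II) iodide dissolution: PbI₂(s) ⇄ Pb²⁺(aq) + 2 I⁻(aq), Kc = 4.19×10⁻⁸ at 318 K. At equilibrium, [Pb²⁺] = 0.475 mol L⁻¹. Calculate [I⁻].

[I⁻] = 2.97×10⁻⁴ mol L⁻¹

(PbI₂ is a pure solid — omitted from Kc.)
At equilibrium, Kc = [Pb²⁺]·[I⁻]² = 4.19×10⁻⁸.
(0.475)·([I⁻])² = 4.19×10⁻⁸
[I⁻]² = 8.82×10⁻⁸ ⇒ [I⁻] = 2.97×10⁻⁴ mol L⁻¹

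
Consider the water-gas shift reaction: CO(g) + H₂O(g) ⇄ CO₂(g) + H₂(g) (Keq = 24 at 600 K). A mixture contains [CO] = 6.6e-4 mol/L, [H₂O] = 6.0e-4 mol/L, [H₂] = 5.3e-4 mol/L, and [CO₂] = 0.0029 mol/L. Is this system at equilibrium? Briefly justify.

Q = [CO₂]·[H₂] / ([CO]·[H₂O]) = (0.0029)·(5.3e-4) / ((6.6e-4)·(6.0e-4)) = 3.9
Q = 3.9 < Keq = 24: net forward reaction.

no; Q < K, reaction proceeds forward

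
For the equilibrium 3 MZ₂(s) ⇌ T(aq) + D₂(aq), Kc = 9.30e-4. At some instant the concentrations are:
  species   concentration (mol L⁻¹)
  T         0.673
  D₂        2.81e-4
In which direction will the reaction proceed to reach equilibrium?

(MZ₂ is a pure solid — omitted from Qc.)
Qc = [T]·[D₂] = (0.673)·(2.81e-4) = 1.89e-4
Qc = 1.89e-4 < Kc = 9.30e-4, so the forward reaction proceeds.

toward products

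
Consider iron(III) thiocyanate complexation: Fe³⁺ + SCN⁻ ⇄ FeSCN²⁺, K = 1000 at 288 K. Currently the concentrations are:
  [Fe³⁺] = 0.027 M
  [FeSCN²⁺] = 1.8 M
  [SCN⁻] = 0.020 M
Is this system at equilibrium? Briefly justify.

no; Q > K, reaction proceeds in reverse

Q = [FeSCN²⁺] / ([Fe³⁺]·[SCN⁻]) = (1.8) / ((0.027)·(0.020)) = 3300
Q = 3300 > K = 1000: net reverse reaction.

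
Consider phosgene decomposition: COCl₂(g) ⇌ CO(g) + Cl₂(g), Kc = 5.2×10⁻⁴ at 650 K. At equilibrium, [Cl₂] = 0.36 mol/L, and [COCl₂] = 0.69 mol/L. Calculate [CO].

At equilibrium, Kc = [CO]·[Cl₂] / [COCl₂] = 5.2×10⁻⁴.
([CO])·(0.36) / (0.69) = 5.2×10⁻⁴
[CO] = 9.97×10⁻⁴ = 0.0010 mol/L

[CO] = 0.0010 mol/L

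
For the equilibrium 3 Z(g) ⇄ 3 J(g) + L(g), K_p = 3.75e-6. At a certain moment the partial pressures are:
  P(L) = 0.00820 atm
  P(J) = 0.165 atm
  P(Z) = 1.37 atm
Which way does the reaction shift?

reverse (toward reactants)

Q_p = P(J)³·P(L) / P(Z)³ = (0.165)³·(0.00820) / (1.37)³ = 1.43e-5
Q_p = 1.43e-5 > K_p = 3.75e-6, so the reverse reaction proceeds.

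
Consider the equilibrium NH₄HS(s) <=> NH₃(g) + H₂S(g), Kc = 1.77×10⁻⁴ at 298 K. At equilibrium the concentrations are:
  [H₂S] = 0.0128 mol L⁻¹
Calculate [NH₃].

(NH₄HS is a pure solid — omitted from Kc.)
At equilibrium, Kc = [NH₃]·[H₂S] = 1.77×10⁻⁴.
([NH₃])·(0.0128) = 1.77×10⁻⁴
[NH₃] = 0.0138 mol L⁻¹

[NH₃] = 0.0138 mol L⁻¹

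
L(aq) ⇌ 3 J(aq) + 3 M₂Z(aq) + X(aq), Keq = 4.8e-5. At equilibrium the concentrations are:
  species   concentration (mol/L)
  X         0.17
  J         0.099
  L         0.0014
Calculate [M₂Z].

At equilibrium, Keq = [J]³·[M₂Z]³·[X] / [L] = 4.8e-5.
(0.099)³·([M₂Z])³·(0.17) / (0.0014) = 4.8e-5
[M₂Z]³ = 4.07e-4 ⇒ [M₂Z] = 0.074 mol/L

[M₂Z] = 0.074 mol/L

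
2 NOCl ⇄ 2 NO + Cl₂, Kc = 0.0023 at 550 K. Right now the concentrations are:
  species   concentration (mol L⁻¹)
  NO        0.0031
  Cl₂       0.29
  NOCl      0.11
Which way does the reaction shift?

toward products

Qc = [NO]²·[Cl₂] / [NOCl]² = (0.0031)²·(0.29) / (0.11)² = 2.3×10⁻⁴
Qc = 2.3×10⁻⁴ < Kc = 0.0023, so the forward reaction proceeds.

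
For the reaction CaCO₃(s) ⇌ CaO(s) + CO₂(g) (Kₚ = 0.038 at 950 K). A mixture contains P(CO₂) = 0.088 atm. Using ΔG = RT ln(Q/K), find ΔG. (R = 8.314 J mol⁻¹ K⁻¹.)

ΔG = 6.63 kJ/mol

(CaCO₃, CaO are pure solids — omitted from Qₚ.)
Qₚ = P(CO₂) = 0.0880
ΔG = RT ln(Qₚ/Kₚ) = (8.314 J mol⁻¹ K⁻¹)(950 K) × ln(0.0880/0.038)
   = (7.898 kJ/mol)(0.8398) = 6.63 kJ/mol
ΔG > 0, so the forward reaction is non-spontaneous (proceeds in reverse).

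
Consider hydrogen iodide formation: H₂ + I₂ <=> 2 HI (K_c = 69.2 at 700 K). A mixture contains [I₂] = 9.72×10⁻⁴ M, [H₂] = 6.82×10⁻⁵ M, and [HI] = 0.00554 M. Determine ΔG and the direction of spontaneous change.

Q_c = [HI]² / ([H₂]·[I₂]) = (0.00554)² / ((6.82×10⁻⁵)·(9.72×10⁻⁴)) = 463
ΔG = RT ln(Q_c/K_c) = (8.314 J mol⁻¹ K⁻¹)(700 K) × ln(463/69.2)
   = (5.820 kJ/mol)(1.901) = 11.1 kJ/mol
ΔG > 0, so the forward reaction is non-spontaneous (proceeds in reverse).

ΔG = 11.1 kJ/mol; the forward reaction is non-spontaneous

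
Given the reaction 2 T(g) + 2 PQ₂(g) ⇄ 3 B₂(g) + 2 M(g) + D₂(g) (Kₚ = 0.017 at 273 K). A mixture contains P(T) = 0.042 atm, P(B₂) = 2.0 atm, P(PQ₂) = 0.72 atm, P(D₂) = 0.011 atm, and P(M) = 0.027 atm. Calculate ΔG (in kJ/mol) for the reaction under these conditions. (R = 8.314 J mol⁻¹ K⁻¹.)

Qₚ = P(B₂)³·P(M)²·P(D₂) / (P(T)²·P(PQ₂)²) = (2.0)³·(0.027)²·(0.011) / ((0.042)²·(0.72)²) = 0.0702
ΔG = RT ln(Qₚ/Kₚ) = (8.314 J mol⁻¹ K⁻¹)(273 K) × ln(0.0702/0.017)
   = (2.270 kJ/mol)(1.418) = 3.22 kJ/mol
ΔG > 0, so the forward reaction is non-spontaneous (proceeds in reverse).

ΔG = 3.22 kJ/mol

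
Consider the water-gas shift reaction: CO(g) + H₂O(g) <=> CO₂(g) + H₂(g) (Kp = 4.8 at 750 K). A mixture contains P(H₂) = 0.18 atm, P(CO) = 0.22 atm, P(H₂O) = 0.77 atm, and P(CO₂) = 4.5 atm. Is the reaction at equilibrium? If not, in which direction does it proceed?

at equilibrium

Qp = P(CO₂)·P(H₂) / (P(CO)·P(H₂O)) = (4.5)·(0.18) / ((0.22)·(0.77)) = 4.8
Qp = 4.8 = Kp, so the system is already at equilibrium.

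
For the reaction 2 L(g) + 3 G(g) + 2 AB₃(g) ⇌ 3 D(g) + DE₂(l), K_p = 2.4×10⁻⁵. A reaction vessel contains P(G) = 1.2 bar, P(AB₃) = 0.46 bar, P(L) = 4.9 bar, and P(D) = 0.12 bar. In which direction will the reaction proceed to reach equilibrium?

toward reactants

(DE₂ is a pure liquid — omitted from Q_p.)
Q_p = P(D)³ / (P(L)²·P(G)³·P(AB₃)²) = (0.12)³ / ((4.9)²·(1.2)³·(0.46)²) = 2.0×10⁻⁴
Q_p = 2.0×10⁻⁴ > K_p = 2.4×10⁻⁵, so the reverse reaction proceeds.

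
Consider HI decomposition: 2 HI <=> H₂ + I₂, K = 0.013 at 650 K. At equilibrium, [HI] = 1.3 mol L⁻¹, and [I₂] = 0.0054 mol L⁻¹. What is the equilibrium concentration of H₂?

At equilibrium, K = [H₂]·[I₂] / [HI]² = 0.013.
([H₂])·(0.0054) / (1.3)² = 0.013
[H₂] = 4.07 = 4.1 mol L⁻¹

[H₂] = 4.1 mol L⁻¹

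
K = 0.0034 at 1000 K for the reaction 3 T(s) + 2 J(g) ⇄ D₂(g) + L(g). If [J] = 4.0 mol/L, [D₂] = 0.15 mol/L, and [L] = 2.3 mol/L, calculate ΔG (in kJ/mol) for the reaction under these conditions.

ΔG = 15.4 kJ/mol

(T is a pure solid — omitted from Q.)
Q = [D₂]·[L] / [J]² = (0.15)·(2.3) / (4.0)² = 0.0216
ΔG = RT ln(Q/K) = (8.314 J mol⁻¹ K⁻¹)(1000 K) × ln(0.0216/0.0034)
   = (8.314 kJ/mol)(1.849) = 15.4 kJ/mol
ΔG > 0, so the forward reaction is non-spontaneous (proceeds in reverse).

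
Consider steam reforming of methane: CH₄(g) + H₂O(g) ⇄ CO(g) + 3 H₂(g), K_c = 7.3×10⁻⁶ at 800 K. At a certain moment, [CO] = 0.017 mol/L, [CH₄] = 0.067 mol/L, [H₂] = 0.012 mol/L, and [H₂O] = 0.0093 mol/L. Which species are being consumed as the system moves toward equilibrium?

Q_c = [CO]·[H₂]³ / ([CH₄]·[H₂O]) = (0.017)·(0.012)³ / ((0.067)·(0.0093)) = 4.7×10⁻⁵
Q_c = 4.7×10⁻⁵ > K_c = 7.3×10⁻⁶: net reverse reaction.

CO, H₂ (products)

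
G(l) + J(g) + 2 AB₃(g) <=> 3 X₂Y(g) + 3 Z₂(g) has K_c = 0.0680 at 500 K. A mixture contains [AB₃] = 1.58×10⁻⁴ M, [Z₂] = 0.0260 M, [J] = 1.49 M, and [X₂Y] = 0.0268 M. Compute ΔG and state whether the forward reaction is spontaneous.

ΔG = -8.36 kJ/mol; the forward reaction is spontaneous

(G is a pure liquid — omitted from Q_c.)
Q_c = [X₂Y]³·[Z₂]³ / ([J]·[AB₃]²) = (0.0268)³·(0.0260)³ / ((1.49)·(1.58×10⁻⁴)²) = 0.00910
ΔG = RT ln(Q_c/K_c) = (8.314 J mol⁻¹ K⁻¹)(500 K) × ln(0.00910/0.0680)
   = (4.157 kJ/mol)(-2.011) = -8.36 kJ/mol
ΔG < 0, so the forward reaction is spontaneous (proceeds forward).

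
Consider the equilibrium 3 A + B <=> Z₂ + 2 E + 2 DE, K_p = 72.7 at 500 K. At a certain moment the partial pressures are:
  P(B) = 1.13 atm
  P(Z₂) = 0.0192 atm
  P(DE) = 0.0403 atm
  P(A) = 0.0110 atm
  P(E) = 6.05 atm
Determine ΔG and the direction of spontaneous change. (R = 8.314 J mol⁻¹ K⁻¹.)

Q_p = P(Z₂)·P(E)²·P(DE)² / (P(A)³·P(B)) = (0.0192)·(6.05)²·(0.0403)² / ((0.0110)³·(1.13)) = 759
ΔG = RT ln(Q_p/K_p) = (8.314 J mol⁻¹ K⁻¹)(500 K) × ln(759/72.7)
   = (4.157 kJ/mol)(2.346) = 9.75 kJ/mol
ΔG > 0, so the forward reaction is non-spontaneous (proceeds in reverse).

ΔG = 9.75 kJ/mol; the forward reaction is non-spontaneous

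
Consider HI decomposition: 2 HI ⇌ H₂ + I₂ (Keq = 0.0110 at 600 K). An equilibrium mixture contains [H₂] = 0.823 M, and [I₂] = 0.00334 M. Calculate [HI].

[HI] = 0.500 M

At equilibrium, Keq = [H₂]·[I₂] / [HI]² = 0.0110.
(0.823)·(0.00334) / ([HI])² = 0.0110
[HI]² = 0.250 ⇒ [HI] = 0.500 M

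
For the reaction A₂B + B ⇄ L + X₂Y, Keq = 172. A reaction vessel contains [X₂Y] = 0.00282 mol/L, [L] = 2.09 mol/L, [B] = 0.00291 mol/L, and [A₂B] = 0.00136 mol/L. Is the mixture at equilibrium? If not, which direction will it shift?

Q = [L]·[X₂Y] / ([A₂B]·[B]) = (2.09)·(0.00282) / ((0.00136)·(0.00291)) = 1490
Q = 1490 > Keq = 172: net reverse reaction.

no; Q > K, reaction proceeds in reverse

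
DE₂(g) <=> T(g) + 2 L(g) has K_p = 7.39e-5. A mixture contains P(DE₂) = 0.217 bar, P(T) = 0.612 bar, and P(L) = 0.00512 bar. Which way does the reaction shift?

at equilibrium

Q_p = P(T)·P(L)² / P(DE₂) = (0.612)·(0.00512)² / (0.217) = 7.39e-5
Q_p = 7.39e-5 = K_p, so the system is already at equilibrium.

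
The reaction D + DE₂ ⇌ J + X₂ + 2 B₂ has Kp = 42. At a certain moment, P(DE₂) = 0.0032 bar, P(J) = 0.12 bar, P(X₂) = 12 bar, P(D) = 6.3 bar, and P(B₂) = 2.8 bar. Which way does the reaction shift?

Qp = P(J)·P(X₂)·P(B₂)² / (P(D)·P(DE₂)) = (0.12)·(12)·(2.8)² / ((6.3)·(0.0032)) = 560
Qp = 560 > Kp = 42, so the reverse reaction proceeds.

to the left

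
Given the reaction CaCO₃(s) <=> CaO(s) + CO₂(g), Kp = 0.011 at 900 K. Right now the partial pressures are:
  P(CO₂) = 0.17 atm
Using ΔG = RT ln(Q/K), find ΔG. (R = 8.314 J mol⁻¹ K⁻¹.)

ΔG = 20.5 kJ/mol

(CaCO₃, CaO are pure solids — omitted from Qp.)
Qp = P(CO₂) = 0.170
ΔG = RT ln(Qp/Kp) = (8.314 J mol⁻¹ K⁻¹)(900 K) × ln(0.170/0.011)
   = (7.483 kJ/mol)(2.738) = 20.5 kJ/mol
ΔG > 0, so the forward reaction is non-spontaneous (proceeds in reverse).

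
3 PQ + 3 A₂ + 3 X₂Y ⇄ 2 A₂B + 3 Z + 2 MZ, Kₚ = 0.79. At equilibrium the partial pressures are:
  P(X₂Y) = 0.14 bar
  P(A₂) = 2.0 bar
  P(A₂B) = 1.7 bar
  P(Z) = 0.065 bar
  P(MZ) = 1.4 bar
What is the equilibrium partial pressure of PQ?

P(PQ) = 0.45 bar

At equilibrium, Kₚ = P(A₂B)²·P(Z)³·P(MZ)² / (P(PQ)³·P(A₂)³·P(X₂Y)³) = 0.79.
(1.7)²·(0.065)³·(1.4)² / ((P(PQ))³·(2.0)³·(0.14)³) = 0.79
P(PQ)³ = 0.0897 ⇒ P(PQ) = 0.45 bar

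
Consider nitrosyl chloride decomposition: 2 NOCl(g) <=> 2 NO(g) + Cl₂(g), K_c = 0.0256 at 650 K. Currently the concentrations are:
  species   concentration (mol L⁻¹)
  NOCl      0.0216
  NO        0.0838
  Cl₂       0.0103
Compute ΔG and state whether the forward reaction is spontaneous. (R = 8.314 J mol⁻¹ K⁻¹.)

Q_c = [NO]²·[Cl₂] / [NOCl]² = (0.0838)²·(0.0103) / (0.0216)² = 0.155
ΔG = RT ln(Q_c/K_c) = (8.314 J mol⁻¹ K⁻¹)(650 K) × ln(0.155/0.0256)
   = (5.404 kJ/mol)(1.801) = 9.73 kJ/mol
ΔG > 0, so the forward reaction is non-spontaneous (proceeds in reverse).

ΔG = 9.73 kJ/mol; the forward reaction is non-spontaneous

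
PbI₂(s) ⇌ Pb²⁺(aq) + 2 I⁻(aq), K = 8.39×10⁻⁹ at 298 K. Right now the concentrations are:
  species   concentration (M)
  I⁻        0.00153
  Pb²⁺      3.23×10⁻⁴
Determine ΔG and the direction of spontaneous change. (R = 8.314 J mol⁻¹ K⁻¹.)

(PbI₂ is a pure solid — omitted from Q.)
Q = [Pb²⁺]·[I⁻]² = (3.23×10⁻⁴)·(0.00153)² = 7.56×10⁻¹⁰
ΔG = RT ln(Q/K) = (8.314 J mol⁻¹ K⁻¹)(298 K) × ln(7.56×10⁻¹⁰/8.39×10⁻⁹)
   = (2.478 kJ/mol)(-2.407) = -5.96 kJ/mol
ΔG < 0, so the forward reaction is spontaneous (proceeds forward).

ΔG = -5.96 kJ/mol; the forward reaction is spontaneous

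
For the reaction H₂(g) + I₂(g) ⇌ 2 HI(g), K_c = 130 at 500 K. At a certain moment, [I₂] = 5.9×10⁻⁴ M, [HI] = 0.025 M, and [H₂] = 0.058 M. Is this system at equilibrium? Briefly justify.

Q_c = [HI]² / ([H₂]·[I₂]) = (0.025)² / ((0.058)·(5.9×10⁻⁴)) = 18
Q_c = 18 < K_c = 130: net forward reaction.

no; Q < K, reaction proceeds forward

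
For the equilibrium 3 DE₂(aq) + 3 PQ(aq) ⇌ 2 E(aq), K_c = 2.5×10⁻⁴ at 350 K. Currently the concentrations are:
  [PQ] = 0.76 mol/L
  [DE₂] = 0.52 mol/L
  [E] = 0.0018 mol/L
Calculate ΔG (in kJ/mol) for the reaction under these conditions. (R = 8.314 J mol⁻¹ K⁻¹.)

ΔG = -4.54 kJ/mol

Q_c = [E]² / ([DE₂]³·[PQ]³) = (0.0018)² / ((0.52)³·(0.76)³) = 5.25×10⁻⁵
ΔG = RT ln(Q_c/K_c) = (8.314 J mol⁻¹ K⁻¹)(350 K) × ln(5.25×10⁻⁵/2.5×10⁻⁴)
   = (2.910 kJ/mol)(-1.561) = -4.54 kJ/mol
ΔG < 0, so the forward reaction is spontaneous (proceeds forward).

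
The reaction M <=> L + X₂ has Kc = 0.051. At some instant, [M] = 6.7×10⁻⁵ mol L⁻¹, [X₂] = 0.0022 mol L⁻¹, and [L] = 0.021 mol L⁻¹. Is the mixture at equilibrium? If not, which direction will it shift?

Qc = [L]·[X₂] / [M] = (0.021)·(0.0022) / (6.7×10⁻⁵) = 0.69
Qc = 0.69 > Kc = 0.051: net reverse reaction.

no; Q > K, reaction proceeds in reverse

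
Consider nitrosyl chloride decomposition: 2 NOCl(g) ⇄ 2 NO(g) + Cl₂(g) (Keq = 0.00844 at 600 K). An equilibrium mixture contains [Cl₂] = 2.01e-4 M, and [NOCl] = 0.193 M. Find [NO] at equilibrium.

At equilibrium, Keq = [NO]²·[Cl₂] / [NOCl]² = 0.00844.
([NO])²·(2.01e-4) / (0.193)² = 0.00844
[NO]² = 1.56 ⇒ [NO] = 1.25 M

[NO] = 1.25 M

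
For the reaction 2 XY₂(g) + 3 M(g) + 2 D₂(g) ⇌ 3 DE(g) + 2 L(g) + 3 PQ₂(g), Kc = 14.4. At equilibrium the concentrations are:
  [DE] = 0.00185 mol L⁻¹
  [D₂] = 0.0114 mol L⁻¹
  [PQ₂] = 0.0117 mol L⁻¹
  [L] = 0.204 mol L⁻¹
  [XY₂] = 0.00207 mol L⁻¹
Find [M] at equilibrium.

[M] = 0.00375 mol L⁻¹

At equilibrium, Kc = [DE]³·[L]²·[PQ₂]³ / ([XY₂]²·[M]³·[D₂]²) = 14.4.
(0.00185)³·(0.204)²·(0.0117)³ / ((0.00207)²·([M])³·(0.0114)²) = 14.4
[M]³ = 5.26×10⁻⁸ ⇒ [M] = 0.00375 mol L⁻¹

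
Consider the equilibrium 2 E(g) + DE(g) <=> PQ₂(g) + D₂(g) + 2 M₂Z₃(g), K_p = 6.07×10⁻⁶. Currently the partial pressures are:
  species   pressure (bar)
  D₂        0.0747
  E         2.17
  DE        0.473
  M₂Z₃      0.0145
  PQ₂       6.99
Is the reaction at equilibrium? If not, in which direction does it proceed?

Q_p = P(PQ₂)·P(D₂)·P(M₂Z₃)² / (P(E)²·P(DE)) = (6.99)·(0.0747)·(0.0145)² / ((2.17)²·(0.473)) = 4.93×10⁻⁵
Q_p = 4.93×10⁻⁵ > K_p = 6.07×10⁻⁶, so the reverse reaction proceeds.

to the left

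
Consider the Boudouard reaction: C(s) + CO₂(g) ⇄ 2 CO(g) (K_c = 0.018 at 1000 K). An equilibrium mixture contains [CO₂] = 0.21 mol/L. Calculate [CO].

(C is a pure solid — omitted from K_c.)
At equilibrium, K_c = [CO]² / [CO₂] = 0.018.
([CO])² / (0.21) = 0.018
[CO]² = 0.00378 ⇒ [CO] = 0.061 mol/L

[CO] = 0.061 mol/L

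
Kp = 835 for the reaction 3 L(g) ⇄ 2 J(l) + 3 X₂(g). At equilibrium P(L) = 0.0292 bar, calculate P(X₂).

P(X₂) = 0.275 bar

(J is a pure liquid — omitted from Kp.)
At equilibrium, Kp = P(X₂)³ / P(L)³ = 835.
(P(X₂))³ / (0.0292)³ = 835
P(X₂)³ = 0.0208 ⇒ P(X₂) = 0.275 bar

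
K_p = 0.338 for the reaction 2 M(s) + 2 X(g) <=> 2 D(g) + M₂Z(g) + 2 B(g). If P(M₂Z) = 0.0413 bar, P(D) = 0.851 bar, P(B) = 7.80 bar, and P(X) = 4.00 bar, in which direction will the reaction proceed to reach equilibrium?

forward (toward products)

(M is a pure solid — omitted from Q_p.)
Q_p = P(D)²·P(M₂Z)·P(B)² / P(X)² = (0.851)²·(0.0413)·(7.80)² / (4.00)² = 0.114
Q_p = 0.114 < K_p = 0.338, so the forward reaction proceeds.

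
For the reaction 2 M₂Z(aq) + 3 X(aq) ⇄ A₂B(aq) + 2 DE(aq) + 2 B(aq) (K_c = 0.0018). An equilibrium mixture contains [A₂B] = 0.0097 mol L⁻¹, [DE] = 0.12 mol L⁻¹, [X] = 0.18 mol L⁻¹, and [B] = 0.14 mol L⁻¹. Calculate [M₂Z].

[M₂Z] = 0.51 mol L⁻¹

At equilibrium, K_c = [A₂B]·[DE]²·[B]² / ([M₂Z]²·[X]³) = 0.0018.
(0.0097)·(0.12)²·(0.14)² / (([M₂Z])²·(0.18)³) = 0.0018
[M₂Z]² = 0.261 ⇒ [M₂Z] = 0.51 mol L⁻¹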